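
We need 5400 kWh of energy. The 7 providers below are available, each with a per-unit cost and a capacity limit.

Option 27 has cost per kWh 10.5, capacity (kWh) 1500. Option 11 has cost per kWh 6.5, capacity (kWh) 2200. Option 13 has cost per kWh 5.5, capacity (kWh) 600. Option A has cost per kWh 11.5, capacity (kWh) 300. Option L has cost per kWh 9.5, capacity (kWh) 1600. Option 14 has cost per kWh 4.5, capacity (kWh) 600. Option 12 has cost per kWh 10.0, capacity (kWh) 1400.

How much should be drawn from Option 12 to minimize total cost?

Cheapest first:
Option 14 (4.5): use full 600 ; 4800 kWh to go.
Take 600 from Option 13 at 5.5 ; need 4200 more.
Take 2200 from Option 11 at 6.5 ; need 2000 more.
Option L at 9.5: take all 1600 kWh ; 400 still needed.
Take 400 from Option 12 at 10.0 to finish.
Option 27, Option A: unused.

400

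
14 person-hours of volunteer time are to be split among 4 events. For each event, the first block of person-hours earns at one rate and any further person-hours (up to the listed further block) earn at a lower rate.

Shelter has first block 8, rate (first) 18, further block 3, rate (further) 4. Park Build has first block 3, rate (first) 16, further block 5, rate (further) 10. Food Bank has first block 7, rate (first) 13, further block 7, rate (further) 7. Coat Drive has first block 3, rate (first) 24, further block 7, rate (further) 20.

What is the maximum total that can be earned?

Treat each block as its own option and order by rate: Coat Drive/T1 24 > Coat Drive/T2 20 > Shelter/T1 18 > Park Build/T1 16 > Food Bank/T1 13 > Park Build/T2 10 > Food Bank/T2 7 > Shelter/T2 4.
Coat Drive T1 at 24: fill all 3 — 11 left.
Coat Drive/T2 (20): +7 — 4 left.
Shelter/T1: +4 of 8 at 18; pool empty.
Total = 24×3 + 20×7 + 18×4 = 284.

284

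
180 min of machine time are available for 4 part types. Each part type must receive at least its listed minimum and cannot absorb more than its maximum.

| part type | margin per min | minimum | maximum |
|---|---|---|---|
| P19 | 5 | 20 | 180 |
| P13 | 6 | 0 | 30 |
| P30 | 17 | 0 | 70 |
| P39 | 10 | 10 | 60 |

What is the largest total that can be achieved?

Meeting every minimum uses 20+0+0+10 = 30 min, leaving 150.
Highest margin per min first: P30 17 > P39 10 > P13 6 > P19 5.
P30: +70 to 70 (cap) ; 80 left.
Give P39 50 more to hit its cap of 60 ; 30 left.
Give P13 30 more to hit its cap of 30 ; 0 left.
Total = 5×20 + 6×30 + 17×70 + 10×60 = 2070.

2070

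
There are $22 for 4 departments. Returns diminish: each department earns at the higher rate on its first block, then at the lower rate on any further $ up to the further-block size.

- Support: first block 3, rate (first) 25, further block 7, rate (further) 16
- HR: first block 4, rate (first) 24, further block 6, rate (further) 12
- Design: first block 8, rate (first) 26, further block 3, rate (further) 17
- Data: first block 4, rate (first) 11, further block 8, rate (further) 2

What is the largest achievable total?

Treat each block as its own option and order by rate: Design/T1 26 > Support/T1 25 > HR/T1 24 > Design/T2 17 > Support/T2 16 > HR/T2 12 > Data/T1 11 > Data/T2 2.
Design T1 at 26: fill all 8 → 14 left.
Fill Support T1 block (3 at 25) → 11 left.
HR/T1 (24): +4 → 7 left.
Fill Design T2 block (3 at 17) → 4 left.
Support T2 at 16: only 4 left, fill 4.
Total = 26×8 + 25×3 + 24×4 + 17×3 + 16×4 = 494.

494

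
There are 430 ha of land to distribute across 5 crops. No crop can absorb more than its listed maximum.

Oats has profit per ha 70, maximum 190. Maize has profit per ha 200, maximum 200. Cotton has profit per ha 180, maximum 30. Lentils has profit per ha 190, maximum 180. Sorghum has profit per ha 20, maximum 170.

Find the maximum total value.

Rank by profit per ha: Maize 200 > Lentils 190 > Cotton 180 > Oats 70 > Sorghum 20.
Maize: +200 to 200 (cap) — 230 left.
Lentils takes 180 to reach its cap of 180 — 50 left.
Give Cotton 30 to hit its cap of 30 — 20 left.
Only 20 left; Oats takes them to reach 20.
Total = 70×20 + 200×200 + 180×30 + 190×180 = 81000.

81000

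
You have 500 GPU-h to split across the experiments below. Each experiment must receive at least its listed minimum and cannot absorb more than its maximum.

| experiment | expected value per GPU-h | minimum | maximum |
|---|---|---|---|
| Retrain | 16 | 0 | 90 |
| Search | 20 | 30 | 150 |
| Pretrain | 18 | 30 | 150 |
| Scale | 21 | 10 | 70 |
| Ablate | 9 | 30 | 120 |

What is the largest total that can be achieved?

8970

Meeting every minimum uses 0+30+30+10+30 = 100 GPU-h, leaving 400.
Highest expected value per GPU-h first: Scale 21 > Search 20 > Pretrain 18 > Retrain 16 > Ablate 9.
Scale takes 60 more to reach its cap of 70 — 340 left.
Search takes 120 more to reach its cap of 150 — 220 left.
Give Pretrain 120 more to hit its cap of 150 — 100 left.
Retrain takes 90 more to reach its cap of 90 — 10 left.
Ablate: +10 (room for 90) → 40. Pool exhausted.
Total = 16×90 + 20×150 + 18×150 + 21×70 + 9×40 = 8970.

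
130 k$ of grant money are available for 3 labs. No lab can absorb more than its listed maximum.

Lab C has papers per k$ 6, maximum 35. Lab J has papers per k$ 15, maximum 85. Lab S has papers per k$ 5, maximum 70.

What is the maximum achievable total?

Order the labs by papers per k$: Lab J 15 > Lab C 6 > Lab S 5.
Give Lab J 85 to hit its cap of 85 — 45 left.
Give Lab C 35 to hit its cap of 35 — 10 left.
Lab S: +10 (room for 70) → 10. Pool exhausted.
Total = 6×35 + 15×85 + 5×10 = 1535.

1535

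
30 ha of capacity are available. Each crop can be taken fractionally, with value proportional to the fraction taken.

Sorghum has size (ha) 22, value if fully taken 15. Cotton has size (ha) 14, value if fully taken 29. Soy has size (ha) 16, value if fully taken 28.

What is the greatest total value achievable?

Rank by value-to-size ratio: Cotton 29/14≈2.07, Soy 28/16≈1.75, Sorghum 15/22≈0.682.
Cotton: take in full, 14 ha for value 29 → 16 left.
All 16 ha of Soy fit (value 28) → 0 remain.
Total value = 57.

57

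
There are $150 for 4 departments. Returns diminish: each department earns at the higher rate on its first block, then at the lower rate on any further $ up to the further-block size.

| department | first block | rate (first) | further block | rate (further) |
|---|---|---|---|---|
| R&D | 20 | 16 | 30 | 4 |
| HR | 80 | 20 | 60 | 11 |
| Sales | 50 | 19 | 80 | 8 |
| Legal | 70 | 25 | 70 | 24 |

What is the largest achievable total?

3630

Order all 8 blocks by rate: Legal/T1 25 > Legal/T2 24 > HR/T1 20 > Sales/T1 19 > R&D/T1 16 > HR/T2 11 > Sales/T2 8 > R&D/T2 4.
Fill Legal T1 block (70 at 25) — 80 left.
Legal/T2 (24): +70 — 10 left.
10 remain; put them into HR T1 at 20.
Total = 25×70 + 24×70 + 20×10 = 3630.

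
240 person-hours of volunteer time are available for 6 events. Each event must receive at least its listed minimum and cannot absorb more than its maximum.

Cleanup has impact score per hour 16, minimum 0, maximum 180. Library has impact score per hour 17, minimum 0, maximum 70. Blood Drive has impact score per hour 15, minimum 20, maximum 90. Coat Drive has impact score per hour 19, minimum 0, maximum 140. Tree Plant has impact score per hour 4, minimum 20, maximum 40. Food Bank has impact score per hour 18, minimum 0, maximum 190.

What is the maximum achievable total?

Meeting every minimum uses 0+0+20+0+20+0 = 40 person-hours, leaving 200.
Order the events by impact score per hour: Coat Drive 19 > Food Bank 18 > Library 17 > Cleanup 16 > Blood Drive 15 > Tree Plant 4.
Coat Drive takes 140 more to reach its cap of 140 ; 60 left.
Only 60 left; Food Bank takes them to reach 60.
Total = 15×20 + 19×140 + 4×20 + 18×60 = 4120.

4120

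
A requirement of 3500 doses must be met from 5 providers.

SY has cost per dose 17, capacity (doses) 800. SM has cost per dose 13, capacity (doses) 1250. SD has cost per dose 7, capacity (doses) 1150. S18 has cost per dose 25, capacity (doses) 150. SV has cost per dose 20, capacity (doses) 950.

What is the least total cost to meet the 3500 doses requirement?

43900

Fill from the cheapest provider first.
Take 1150 from SD at 7 ; need 2350 more.
Take 1250 from SM at 13 ; need 1100 more.
Take 800 from SY at 17 ; need 300 more.
SV (20): take the remaining 300 ; done.
S18: unused.
Cost = 1150×7 + 1250×13 + 800×17 + 300×20 = 43900.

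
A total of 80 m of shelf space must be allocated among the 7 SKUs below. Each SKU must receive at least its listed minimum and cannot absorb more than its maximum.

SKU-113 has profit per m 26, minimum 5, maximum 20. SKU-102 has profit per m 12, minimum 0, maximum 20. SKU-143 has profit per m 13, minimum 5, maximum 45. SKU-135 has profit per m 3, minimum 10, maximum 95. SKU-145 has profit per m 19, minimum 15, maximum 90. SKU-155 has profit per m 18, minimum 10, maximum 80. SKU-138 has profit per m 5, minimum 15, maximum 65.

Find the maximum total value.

1250

Meeting every minimum uses 5+0+5+10+15+10+15 = 60 m, leaving 20.
Order the SKUs by profit per m: SKU-113 26 > SKU-145 19 > SKU-155 18 > SKU-143 13 > SKU-102 12 > SKU-138 5 > SKU-135 3.
SKU-113: +15 to 20 (cap) ; 5 left.
Only 5 left; SKU-145 takes them to reach 20.
Total = 26×20 + 13×5 + 3×10 + 19×20 + 18×10 + 5×15 = 1250.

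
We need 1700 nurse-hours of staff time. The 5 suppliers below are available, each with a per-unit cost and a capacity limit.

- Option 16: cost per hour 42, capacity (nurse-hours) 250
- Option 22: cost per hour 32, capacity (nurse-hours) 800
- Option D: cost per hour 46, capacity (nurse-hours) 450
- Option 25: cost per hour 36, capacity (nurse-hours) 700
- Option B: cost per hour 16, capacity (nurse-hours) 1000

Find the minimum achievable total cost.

Cheapest first:
Take 1000 from Option B at 16 ; need 700 more.
Take 700 from Option 22 at 32 to finish.
Option 25, Option 16, Option D: unused.
Cost = 1000×16 + 700×32 = 38400.

38400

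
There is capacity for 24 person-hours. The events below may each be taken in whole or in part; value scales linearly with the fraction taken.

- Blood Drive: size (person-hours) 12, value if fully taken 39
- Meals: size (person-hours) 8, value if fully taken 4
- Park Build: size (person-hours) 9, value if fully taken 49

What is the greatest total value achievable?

89.5

Rank by value-to-size ratio: Park Build 49/9≈5.44, Blood Drive 39/12≈3.25, Meals 4/8≈0.5.
All 9 person-hours of Park Build fit (value 49) — 15 remain.
All 12 person-hours of Blood Drive fit (value 39) — 3 remain.
Fill the last 3 person-hours with part of Meals: 3/8 of it earns 1.5.
Total value = 89.5.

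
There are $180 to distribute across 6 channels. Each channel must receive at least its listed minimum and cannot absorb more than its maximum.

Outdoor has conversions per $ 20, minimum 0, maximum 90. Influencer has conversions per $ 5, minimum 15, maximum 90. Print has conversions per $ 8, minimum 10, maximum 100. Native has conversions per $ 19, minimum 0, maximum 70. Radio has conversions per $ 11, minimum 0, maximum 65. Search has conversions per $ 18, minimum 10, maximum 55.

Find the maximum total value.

3180

Meeting every minimum uses 0+15+10+0+0+10 = 35 $, leaving 145.
Rank by conversions per $: Outdoor 20 > Native 19 > Search 18 > Radio 11 > Print 8 > Influencer 5.
Outdoor takes 90 more to reach its cap of 90 — 55 left.
Native: +55 (room for 70) → 55. Pool exhausted.
Total = 20×90 + 5×15 + 8×10 + 19×55 + 18×10 = 3180.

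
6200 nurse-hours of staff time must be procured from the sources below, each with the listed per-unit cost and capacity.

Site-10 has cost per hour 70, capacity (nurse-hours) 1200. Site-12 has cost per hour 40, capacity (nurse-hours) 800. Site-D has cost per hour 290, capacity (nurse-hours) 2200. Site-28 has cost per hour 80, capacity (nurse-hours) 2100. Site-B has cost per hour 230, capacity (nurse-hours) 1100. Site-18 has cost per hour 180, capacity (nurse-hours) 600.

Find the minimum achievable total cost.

761000

Use sources in increasing cost order.
Site-12 at 40: take all 800 nurse-hours → 5400 still needed.
Site-10 (70): use full 1200 → 4200 nurse-hours to go.
Site-28 at 80: take all 2100 nurse-hours → 2100 still needed.
Site-18 at 180: take all 600 nurse-hours → 1500 still needed.
Site-B at 230: take all 1100 nurse-hours → 400 still needed.
Site-D (290): take the remaining 400 → done.
Cost = 800×40 + 1200×70 + 2100×80 + 600×180 + 1100×230 + 400×290 = 761000.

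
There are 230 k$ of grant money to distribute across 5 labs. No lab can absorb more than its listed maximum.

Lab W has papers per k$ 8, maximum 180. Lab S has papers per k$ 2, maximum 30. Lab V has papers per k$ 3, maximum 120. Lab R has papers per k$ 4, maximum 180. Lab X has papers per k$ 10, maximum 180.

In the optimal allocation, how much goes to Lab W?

50

Order the labs by papers per k$: Lab X 10 > Lab W 8 > Lab R 4 > Lab V 3 > Lab S 2.
Give Lab X 180 to hit its cap of 180 → 50 left.
Lab W: +50 (room for 180) → 50. Pool exhausted.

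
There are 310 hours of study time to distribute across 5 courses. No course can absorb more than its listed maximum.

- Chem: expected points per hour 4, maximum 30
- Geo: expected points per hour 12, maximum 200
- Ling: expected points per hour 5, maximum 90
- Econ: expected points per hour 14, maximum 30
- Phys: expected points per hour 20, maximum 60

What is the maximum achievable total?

Order the courses by expected points per hour: Phys 20 > Econ 14 > Geo 12 > Ling 5 > Chem 4.
Phys: +60 to 60 (cap) ; 250 left.
Econ: +30 to 30 (cap) ; 220 left.
Give Geo 200 to hit its cap of 200 ; 20 left.
Only 20 left; Ling takes them to reach 20.
Total = 12×200 + 5×20 + 14×30 + 20×60 = 4120.

4120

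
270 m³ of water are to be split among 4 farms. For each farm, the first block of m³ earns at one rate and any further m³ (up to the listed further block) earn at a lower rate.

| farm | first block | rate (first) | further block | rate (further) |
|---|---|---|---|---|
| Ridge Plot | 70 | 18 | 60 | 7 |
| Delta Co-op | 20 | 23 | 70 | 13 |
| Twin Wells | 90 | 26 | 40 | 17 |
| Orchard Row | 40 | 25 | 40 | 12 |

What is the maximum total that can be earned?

5870

Order all 8 blocks by rate: Twin Wells/first 26 > Orchard Row/first 25 > Delta Co-op/first 23 > Ridge Plot/first 18 > Twin Wells/second 17 > Delta Co-op/second 13 > Orchard Row/second 12 > Ridge Plot/second 7.
Twin Wells/first (26): +90 ; 180 left.
Fill Orchard Row first block (40 at 25) ; 140 left.
Delta Co-op first at 23: fill all 20 ; 120 left.
Ridge Plot/first (18): +70 ; 50 left.
Fill Twin Wells second block (40 at 17) ; 10 left.
Delta Co-op/second: +10 of 70 at 13; pool empty.
Total = 26×90 + 25×40 + 23×20 + 18×70 + 17×40 + 13×10 = 5870.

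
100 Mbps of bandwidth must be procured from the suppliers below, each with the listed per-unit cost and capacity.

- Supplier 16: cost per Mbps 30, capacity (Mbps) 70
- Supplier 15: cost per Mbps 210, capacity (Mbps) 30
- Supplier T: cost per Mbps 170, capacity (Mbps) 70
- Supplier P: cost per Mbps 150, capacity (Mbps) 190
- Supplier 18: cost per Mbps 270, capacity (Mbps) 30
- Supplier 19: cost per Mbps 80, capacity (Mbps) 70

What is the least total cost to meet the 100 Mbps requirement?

4500

Fill from the cheapest supplier first.
Supplier 16 (30): use full 70 ; 30 Mbps to go.
Supplier 19 at 80: take 30 of its 70 ; requirement met.
Supplier P, Supplier T, Supplier 15, Supplier 18: unused.
Cost = 70×30 + 30×80 = 4500.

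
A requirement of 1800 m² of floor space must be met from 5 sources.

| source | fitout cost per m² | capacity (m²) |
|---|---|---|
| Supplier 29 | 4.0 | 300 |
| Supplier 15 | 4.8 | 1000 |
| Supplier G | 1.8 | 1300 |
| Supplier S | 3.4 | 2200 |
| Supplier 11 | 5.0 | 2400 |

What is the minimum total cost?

4040

Fill from the cheapest source first.
Supplier G at 1.8: take all 1300 m² ; 500 still needed.
Take 500 from Supplier S at 3.4 to finish.
Supplier 29, Supplier 15, Supplier 11: unused.
Cost = 1300×1.8 + 500×3.4 = 4040.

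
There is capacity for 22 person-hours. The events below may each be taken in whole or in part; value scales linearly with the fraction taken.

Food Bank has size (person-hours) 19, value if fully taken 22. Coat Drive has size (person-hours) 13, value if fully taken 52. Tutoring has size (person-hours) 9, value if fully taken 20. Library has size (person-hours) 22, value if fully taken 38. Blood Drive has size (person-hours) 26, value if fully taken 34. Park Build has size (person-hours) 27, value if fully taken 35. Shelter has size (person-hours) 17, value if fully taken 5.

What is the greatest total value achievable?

72

Sort by value density: Coat Drive 52/13≈4, Tutoring 20/9≈2.22, Library 38/22≈1.73, Blood Drive 34/26≈1.31, Park Build 35/27≈1.3, Food Bank 22/19≈1.16, Shelter 5/17≈0.294.
Coat Drive: take in full, 13 person-hours for value 52 — 9 left.
All 9 person-hours of Tutoring fit (value 20) — 0 remain.
Total value = 72.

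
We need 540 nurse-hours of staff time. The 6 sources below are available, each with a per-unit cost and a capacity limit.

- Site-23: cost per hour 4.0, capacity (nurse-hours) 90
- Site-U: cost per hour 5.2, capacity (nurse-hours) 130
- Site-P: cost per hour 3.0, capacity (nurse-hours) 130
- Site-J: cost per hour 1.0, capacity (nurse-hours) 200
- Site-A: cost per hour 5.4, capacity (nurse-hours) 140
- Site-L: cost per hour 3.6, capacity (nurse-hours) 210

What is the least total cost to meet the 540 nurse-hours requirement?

1346

Fill from the cheapest source first.
Site-J (1.0): use full 200 — 340 nurse-hours to go.
Site-P at 3.0: take all 130 nurse-hours — 210 still needed.
Take 210 from Site-L at 3.6 — need 0 more.
Site-23, Site-U, Site-A: unused.
Cost = 200×1.0 + 130×3.0 + 210×3.6 = 1346.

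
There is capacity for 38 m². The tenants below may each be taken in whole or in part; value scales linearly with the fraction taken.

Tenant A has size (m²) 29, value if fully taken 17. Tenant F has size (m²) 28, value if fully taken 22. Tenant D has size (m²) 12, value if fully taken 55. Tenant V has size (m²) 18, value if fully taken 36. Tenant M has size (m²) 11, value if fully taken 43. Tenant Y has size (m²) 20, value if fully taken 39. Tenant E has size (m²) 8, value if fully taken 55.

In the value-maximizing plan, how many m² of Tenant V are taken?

Sort by value density: Tenant E 55/8≈6.88, Tenant D 55/12≈4.58, Tenant M 43/11≈3.91, Tenant V 36/18≈2, Tenant Y 39/20≈1.95, Tenant F 22/28≈0.786, Tenant A 17/29≈0.586.
Tenant E: take in full, 8 m² for value 55 ; 30 left.
All 12 m² of Tenant D fit (value 55) ; 18 remain.
Take all of Tenant M (11 m², value 43) ; 7 m² left.
Fill the last 7 m² with part of Tenant V: 7/18 of it earns 14.

7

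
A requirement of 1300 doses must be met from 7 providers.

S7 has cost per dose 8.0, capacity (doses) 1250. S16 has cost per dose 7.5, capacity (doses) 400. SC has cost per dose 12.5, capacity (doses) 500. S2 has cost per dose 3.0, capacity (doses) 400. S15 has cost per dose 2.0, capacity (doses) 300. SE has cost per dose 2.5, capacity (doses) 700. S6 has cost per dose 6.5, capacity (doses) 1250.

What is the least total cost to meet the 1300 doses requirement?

3250

Fill from the cheapest provider first.
Take 300 from S15 at 2.0 ; need 1000 more.
Take 700 from SE at 2.5 ; need 300 more.
Take 300 from S2 at 3.0 to finish.
S6, S16, S7, SC: unused.
Cost = 300×2.0 + 700×2.5 + 300×3.0 = 3250.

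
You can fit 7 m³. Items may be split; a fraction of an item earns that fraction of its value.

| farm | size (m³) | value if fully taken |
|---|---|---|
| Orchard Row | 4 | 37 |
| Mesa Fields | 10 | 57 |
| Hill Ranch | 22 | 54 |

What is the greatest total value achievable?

Best value per unit of size first: Orchard Row 37/4≈9.25, Mesa Fields 57/10≈5.7, Hill Ranch 54/22≈2.45.
Take all of Orchard Row (4 m³, value 37) — 3 m³ left.
Fill the last 3 m³ with part of Mesa Fields: 3/10 of it earns 17.1.
Total value = 54.1.

54.1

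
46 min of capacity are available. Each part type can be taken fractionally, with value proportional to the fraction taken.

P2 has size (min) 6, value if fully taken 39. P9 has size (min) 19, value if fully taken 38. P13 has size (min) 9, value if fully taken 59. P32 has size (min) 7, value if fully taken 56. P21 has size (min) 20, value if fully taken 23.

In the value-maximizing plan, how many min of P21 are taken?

Best value per unit of size first: P32 56/7≈8, P13 59/9≈6.56, P2 39/6≈6.5, P9 38/19≈2, P21 23/20≈1.15.
Take all of P32 (7 min, value 56) → 39 min left.
Take all of P13 (9 min, value 59) → 30 min left.
All 6 min of P2 fit (value 39) → 24 remain.
Take all of P9 (19 min, value 38) → 5 min left.
Only 5 min remain; take 5/20 of P21 for value 23×5/20 = 5.75.

5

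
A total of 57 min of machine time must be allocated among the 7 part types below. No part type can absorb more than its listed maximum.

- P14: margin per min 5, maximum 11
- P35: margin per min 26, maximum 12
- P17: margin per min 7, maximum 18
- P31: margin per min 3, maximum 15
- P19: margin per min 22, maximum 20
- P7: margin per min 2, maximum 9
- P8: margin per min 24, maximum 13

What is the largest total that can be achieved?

1148

Highest margin per min first: P35 26 > P8 24 > P19 22 > P17 7 > P14 5 > P31 3 > P7 2.
Give P35 12 to hit its cap of 12 ; 45 left.
P8: +13 to 13 (cap) ; 32 left.
P19 takes 20 to reach its cap of 20 ; 12 left.
Only 12 left; P17 takes them to reach 12.
Total = 26×12 + 7×12 + 22×20 + 24×13 = 1148.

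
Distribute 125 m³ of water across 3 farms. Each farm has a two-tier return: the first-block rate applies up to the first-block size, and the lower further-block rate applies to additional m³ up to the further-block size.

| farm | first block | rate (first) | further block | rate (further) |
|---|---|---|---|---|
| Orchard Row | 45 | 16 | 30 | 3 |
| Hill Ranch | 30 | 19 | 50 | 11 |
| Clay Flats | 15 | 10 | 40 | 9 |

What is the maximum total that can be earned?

Treat each block as its own option and order by rate: Hill Ranch/first 19 > Orchard Row/first 16 > Hill Ranch/second 11 > Clay Flats/first 10 > Clay Flats/second 9 > Orchard Row/second 3.
Hill Ranch/first (19): +30 → 95 left.
Orchard Row/first (16): +45 → 50 left.
Fill Hill Ranch second block (50 at 11) → 0 left.
Total = 19×30 + 16×45 + 11×50 = 1840.

1840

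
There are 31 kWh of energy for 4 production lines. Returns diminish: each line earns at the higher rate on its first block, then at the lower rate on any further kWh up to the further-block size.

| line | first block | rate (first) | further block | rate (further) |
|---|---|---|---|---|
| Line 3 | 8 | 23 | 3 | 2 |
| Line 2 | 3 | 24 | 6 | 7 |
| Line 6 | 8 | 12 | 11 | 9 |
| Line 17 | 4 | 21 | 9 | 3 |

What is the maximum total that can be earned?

508

Rank every tier by rate: Line 2/tier1 24 > Line 3/tier1 23 > Line 17/tier1 21 > Line 6/tier1 12 > Line 6/tier2 9 > Line 2/tier2 7 > Line 17/tier2 3 > Line 3/tier2 2.
Fill Line 2 tier1 block (3 at 24) ; 28 left.
Fill Line 3 tier1 block (8 at 23) ; 20 left.
Line 17 tier1 at 21: fill all 4 ; 16 left.
Line 6/tier1 (12): +8 ; 8 left.
Line 6 tier2 at 9: only 8 left, fill 8.
Total = 24×3 + 23×8 + 21×4 + 12×8 + 9×8 = 508.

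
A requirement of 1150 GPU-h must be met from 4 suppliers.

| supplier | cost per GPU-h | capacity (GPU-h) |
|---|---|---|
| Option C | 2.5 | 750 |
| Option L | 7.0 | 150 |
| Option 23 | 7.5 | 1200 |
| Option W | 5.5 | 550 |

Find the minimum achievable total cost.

4075

Cheapest first:
Option C (2.5): use full 750 — 400 GPU-h to go.
Option W at 5.5: take 400 of its 550 — requirement met.
Option L, Option 23: unused.
Cost = 750×2.5 + 400×5.5 = 4075.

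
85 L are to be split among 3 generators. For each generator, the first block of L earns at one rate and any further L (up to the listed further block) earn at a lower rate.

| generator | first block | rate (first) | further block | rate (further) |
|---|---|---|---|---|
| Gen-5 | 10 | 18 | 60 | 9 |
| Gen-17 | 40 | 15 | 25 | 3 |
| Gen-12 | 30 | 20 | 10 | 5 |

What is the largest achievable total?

Rank every tier by rate: Gen-12/T1 20 > Gen-5/T1 18 > Gen-17/T1 15 > Gen-5/T2 9 > Gen-12/T2 5 > Gen-17/T2 3.
Gen-12/T1 (20): +30 ; 55 left.
Gen-5 T1 at 18: fill all 10 ; 45 left.
Fill Gen-17 T1 block (40 at 15) ; 5 left.
5 remain; put them into Gen-5 T2 at 9.
Total = 20×30 + 18×10 + 15×40 + 9×5 = 1425.

1425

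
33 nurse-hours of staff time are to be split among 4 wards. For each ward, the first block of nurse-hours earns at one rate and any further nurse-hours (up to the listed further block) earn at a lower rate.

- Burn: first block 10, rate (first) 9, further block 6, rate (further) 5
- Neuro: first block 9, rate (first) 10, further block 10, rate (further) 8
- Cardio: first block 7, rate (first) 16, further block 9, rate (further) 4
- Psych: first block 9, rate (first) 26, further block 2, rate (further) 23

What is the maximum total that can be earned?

536

Treat each block as its own option and order by rate: Psych/first 26 > Psych/second 23 > Cardio/first 16 > Neuro/first 10 > Burn/first 9 > Neuro/second 8 > Burn/second 5 > Cardio/second 4.
Fill Psych first block (9 at 26) ; 24 left.
Psych/second (23): +2 ; 22 left.
Cardio first at 16: fill all 7 ; 15 left.
Neuro/first (10): +9 ; 6 left.
Burn/first: +6 of 10 at 9; pool empty.
Total = 26×9 + 23×2 + 16×7 + 10×9 + 9×6 = 536.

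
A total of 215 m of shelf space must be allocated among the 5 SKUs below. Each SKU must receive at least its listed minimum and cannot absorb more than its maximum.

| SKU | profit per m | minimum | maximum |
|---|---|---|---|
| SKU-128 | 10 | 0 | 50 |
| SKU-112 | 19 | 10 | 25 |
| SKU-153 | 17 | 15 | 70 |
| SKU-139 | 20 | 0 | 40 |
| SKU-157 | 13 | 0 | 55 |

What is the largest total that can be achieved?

Meeting every minimum uses 0+10+15+0+0 = 25 m, leaving 190.
Order the SKUs by profit per m: SKU-139 20 > SKU-112 19 > SKU-153 17 > SKU-157 13 > SKU-128 10.
Give SKU-139 40 more to hit its cap of 40 — 150 left.
SKU-112 takes 15 more to reach its cap of 25 — 135 left.
SKU-153: +55 to 70 (cap) — 80 left.
SKU-157: +55 to 55 (cap) — 25 left.
Only 25 left; SKU-128 takes them to reach 25.
Total = 10×25 + 19×25 + 17×70 + 20×40 + 13×55 = 3430.

3430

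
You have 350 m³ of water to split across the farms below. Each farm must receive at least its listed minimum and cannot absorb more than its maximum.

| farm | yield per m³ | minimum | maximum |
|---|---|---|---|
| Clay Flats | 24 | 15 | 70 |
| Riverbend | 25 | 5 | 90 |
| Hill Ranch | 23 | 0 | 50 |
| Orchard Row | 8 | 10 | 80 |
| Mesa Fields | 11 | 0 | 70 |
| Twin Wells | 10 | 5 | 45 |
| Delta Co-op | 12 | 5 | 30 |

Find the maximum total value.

Meeting every minimum uses 15+5+0+10+0+5+5 = 40 m³, leaving 310.
Rank by yield per m³: Riverbend 25 > Clay Flats 24 > Hill Ranch 23 > Delta Co-op 12 > Mesa Fields 11 > Twin Wells 10 > Orchard Row 8.
Riverbend takes 85 more to reach its cap of 90 ; 225 left.
Clay Flats takes 55 more to reach its cap of 70 ; 170 left.
Hill Ranch takes 50 more to reach its cap of 50 ; 120 left.
Delta Co-op takes 25 more to reach its cap of 30 ; 95 left.
Give Mesa Fields 70 more to hit its cap of 70 ; 25 left.
Twin Wells: +25 (room for 40) → 30. Pool exhausted.
Total = 24×70 + 25×90 + 23×50 + 8×10 + 11×70 + 10×30 + 12×30 = 6590.

6590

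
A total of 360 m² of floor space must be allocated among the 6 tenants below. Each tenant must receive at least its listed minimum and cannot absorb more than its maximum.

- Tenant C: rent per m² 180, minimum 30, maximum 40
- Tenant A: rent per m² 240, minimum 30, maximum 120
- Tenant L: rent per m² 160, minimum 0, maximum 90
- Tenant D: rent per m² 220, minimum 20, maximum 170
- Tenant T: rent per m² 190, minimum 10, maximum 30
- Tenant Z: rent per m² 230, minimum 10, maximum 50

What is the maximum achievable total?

Meeting every minimum uses 30+30+0+20+10+10 = 100 m², leaving 260.
Highest rent per m² first: Tenant A 240 > Tenant Z 230 > Tenant D 220 > Tenant T 190 > Tenant C 180 > Tenant L 160.
Tenant A takes 90 more to reach its cap of 120 → 170 left.
Give Tenant Z 40 more to hit its cap of 50 → 130 left.
Only 130 left; Tenant D takes them to reach 150.
Total = 180×30 + 240×120 + 220×150 + 190×10 + 230×50 = 80600.

80600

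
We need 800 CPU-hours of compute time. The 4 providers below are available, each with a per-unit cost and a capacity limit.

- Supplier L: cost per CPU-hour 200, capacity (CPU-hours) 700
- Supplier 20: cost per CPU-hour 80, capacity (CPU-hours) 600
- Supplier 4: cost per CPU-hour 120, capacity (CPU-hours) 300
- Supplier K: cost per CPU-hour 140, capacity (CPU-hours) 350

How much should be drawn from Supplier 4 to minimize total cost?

Fill from the cheapest provider first.
Supplier 20 at 80: take all 600 CPU-hours → 200 still needed.
Take 200 from Supplier 4 at 120 to finish.
Supplier K, Supplier L: unused.

200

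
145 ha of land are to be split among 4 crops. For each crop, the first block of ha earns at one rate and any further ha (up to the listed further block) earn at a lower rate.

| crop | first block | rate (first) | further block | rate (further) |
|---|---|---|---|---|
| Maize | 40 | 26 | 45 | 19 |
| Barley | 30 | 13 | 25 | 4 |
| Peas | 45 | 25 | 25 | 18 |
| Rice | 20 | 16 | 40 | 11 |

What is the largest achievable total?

3290

Order all 8 blocks by rate: Maize/first 26 > Peas/first 25 > Maize/second 19 > Peas/second 18 > Rice/first 16 > Barley/first 13 > Rice/second 11 > Barley/second 4.
Maize/first (26): +40 → 105 left.
Fill Peas first block (45 at 25) → 60 left.
Maize second at 19: fill all 45 → 15 left.
Peas/second: +15 of 25 at 18; pool empty.
Total = 26×40 + 25×45 + 19×45 + 18×15 = 3290.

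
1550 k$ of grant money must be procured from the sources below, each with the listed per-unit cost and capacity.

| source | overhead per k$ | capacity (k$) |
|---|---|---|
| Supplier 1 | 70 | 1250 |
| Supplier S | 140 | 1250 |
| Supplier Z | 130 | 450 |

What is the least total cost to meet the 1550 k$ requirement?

Use sources in increasing cost order.
Take 1250 from Supplier 1 at 70 ; need 300 more.
Take 300 from Supplier Z at 130 to finish.
Supplier S: unused.
Cost = 1250×70 + 300×130 = 126500.

126500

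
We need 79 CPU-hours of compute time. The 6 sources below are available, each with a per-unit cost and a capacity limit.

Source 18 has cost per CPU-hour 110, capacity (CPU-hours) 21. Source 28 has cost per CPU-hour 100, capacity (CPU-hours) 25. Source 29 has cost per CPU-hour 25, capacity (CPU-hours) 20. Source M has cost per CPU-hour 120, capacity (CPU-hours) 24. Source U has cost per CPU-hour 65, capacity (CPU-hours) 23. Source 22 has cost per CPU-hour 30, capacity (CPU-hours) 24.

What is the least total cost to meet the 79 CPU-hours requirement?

Fill from the cheapest source first.
Source 29 (25): use full 20 ; 59 CPU-hours to go.
Source 22 at 30: take all 24 CPU-hours ; 35 still needed.
Take 23 from Source U at 65 ; need 12 more.
Source 28 (100): take the remaining 12 ; done.
Source 18, Source M: unused.
Cost = 20×25 + 24×30 + 23×65 + 12×100 = 3915.

3915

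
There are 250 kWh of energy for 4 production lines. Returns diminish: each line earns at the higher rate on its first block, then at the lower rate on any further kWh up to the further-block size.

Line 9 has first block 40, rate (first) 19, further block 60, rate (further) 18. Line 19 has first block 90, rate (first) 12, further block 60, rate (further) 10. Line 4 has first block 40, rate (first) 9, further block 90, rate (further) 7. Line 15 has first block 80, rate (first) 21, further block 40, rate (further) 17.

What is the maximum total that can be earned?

4560

Rank every tier by rate: Line 15/tier1 21 > Line 9/tier1 19 > Line 9/tier2 18 > Line 15/tier2 17 > Line 19/tier1 12 > Line 19/tier2 10 > Line 4/tier1 9 > Line 4/tier2 7.
Fill Line 15 tier1 block (80 at 21) ; 170 left.
Line 9 tier1 at 19: fill all 40 ; 130 left.
Line 9 tier2 at 18: fill all 60 ; 70 left.
Fill Line 15 tier2 block (40 at 17) ; 30 left.
30 remain; put them into Line 19 tier1 at 12.
Total = 21×80 + 19×40 + 18×60 + 17×40 + 12×30 = 4560.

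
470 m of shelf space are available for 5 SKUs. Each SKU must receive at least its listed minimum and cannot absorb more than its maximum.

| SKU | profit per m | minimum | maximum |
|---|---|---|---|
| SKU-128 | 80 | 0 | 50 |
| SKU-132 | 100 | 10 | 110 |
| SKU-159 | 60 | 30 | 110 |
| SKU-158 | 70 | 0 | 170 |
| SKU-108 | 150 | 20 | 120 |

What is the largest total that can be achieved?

Meeting every minimum uses 0+10+30+0+20 = 60 m, leaving 410.
Highest profit per m first: SKU-108 150 > SKU-132 100 > SKU-128 80 > SKU-158 70 > SKU-159 60.
SKU-108 takes 100 more to reach its cap of 120 — 310 left.
SKU-132: +100 to 110 (cap) — 210 left.
SKU-128 takes 50 more to reach its cap of 50 — 160 left.
SKU-158 has room for 170 more but only 160 remain, so it gets 160.
Total = 80×50 + 100×110 + 60×30 + 70×160 + 150×120 = 46000.

46000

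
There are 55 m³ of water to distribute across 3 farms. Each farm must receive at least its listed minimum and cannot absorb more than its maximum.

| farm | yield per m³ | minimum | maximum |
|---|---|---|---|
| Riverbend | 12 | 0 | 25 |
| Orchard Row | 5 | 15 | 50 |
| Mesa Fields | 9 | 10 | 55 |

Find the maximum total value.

Meeting every minimum uses 0+15+10 = 25 m³, leaving 30.
Highest yield per m³ first: Riverbend 12 > Mesa Fields 9 > Orchard Row 5.
Riverbend: +25 to 25 (cap) ; 5 left.
Only 5 left; Mesa Fields takes them to reach 15.
Total = 12×25 + 5×15 + 9×15 = 510.

510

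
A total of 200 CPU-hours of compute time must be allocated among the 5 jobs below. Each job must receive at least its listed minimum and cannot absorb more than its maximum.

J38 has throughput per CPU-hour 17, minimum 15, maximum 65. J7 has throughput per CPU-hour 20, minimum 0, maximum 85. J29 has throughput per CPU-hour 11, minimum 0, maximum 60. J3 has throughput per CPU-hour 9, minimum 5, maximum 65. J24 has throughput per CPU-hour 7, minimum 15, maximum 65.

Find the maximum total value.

Meeting every minimum uses 15+0+0+5+15 = 35 CPU-hours, leaving 165.
Highest throughput per CPU-hour first: J7 20 > J38 17 > J29 11 > J3 9 > J24 7.
J7 takes 85 more to reach its cap of 85 — 80 left.
Give J38 50 more to hit its cap of 65 — 30 left.
J29: +30 (room for 60) → 30. Pool exhausted.
Total = 17×65 + 20×85 + 11×30 + 9×5 + 7×15 = 3285.

3285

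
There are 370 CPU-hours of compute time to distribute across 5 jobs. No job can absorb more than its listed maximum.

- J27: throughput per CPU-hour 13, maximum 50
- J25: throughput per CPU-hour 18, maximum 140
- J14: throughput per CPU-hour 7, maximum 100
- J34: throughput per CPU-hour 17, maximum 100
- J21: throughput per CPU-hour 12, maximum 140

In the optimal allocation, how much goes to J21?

Order the jobs by throughput per CPU-hour: J25 18 > J34 17 > J27 13 > J21 12 > J14 7.
J25: +140 to 140 (cap) → 230 left.
Give J34 100 to hit its cap of 100 → 130 left.
Give J27 50 to hit its cap of 50 → 80 left.
Only 80 left; J21 takes them to reach 80.

80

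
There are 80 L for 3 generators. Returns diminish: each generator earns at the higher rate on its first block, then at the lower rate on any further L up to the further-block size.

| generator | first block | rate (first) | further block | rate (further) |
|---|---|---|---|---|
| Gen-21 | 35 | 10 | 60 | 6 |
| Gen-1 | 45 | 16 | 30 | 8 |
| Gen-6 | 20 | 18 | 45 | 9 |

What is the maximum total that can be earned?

1230

Order all 6 blocks by rate: Gen-6/T1 18 > Gen-1/T1 16 > Gen-21/T1 10 > Gen-6/T2 9 > Gen-1/T2 8 > Gen-21/T2 6.
Fill Gen-6 T1 block (20 at 18) → 60 left.
Fill Gen-1 T1 block (45 at 16) → 15 left.
Gen-21/T1: +15 of 35 at 10; pool empty.
Total = 18×20 + 16×45 + 10×15 = 1230.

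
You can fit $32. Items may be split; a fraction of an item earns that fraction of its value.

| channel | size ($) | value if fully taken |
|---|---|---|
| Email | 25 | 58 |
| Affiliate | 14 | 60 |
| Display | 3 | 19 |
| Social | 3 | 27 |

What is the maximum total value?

Sort by value density: Social 27/3≈9, Display 19/3≈6.33, Affiliate 60/14≈4.29, Email 58/25≈2.32.
All 3 $ of Social fit (value 27) ; 29 remain.
All 3 $ of Display fit (value 19) ; 26 remain.
All 14 $ of Affiliate fit (value 60) ; 12 remain.
Fill the last 12 $ with part of Email: 12/25 of it earns 27.84.
Total value = 133.84.

133.84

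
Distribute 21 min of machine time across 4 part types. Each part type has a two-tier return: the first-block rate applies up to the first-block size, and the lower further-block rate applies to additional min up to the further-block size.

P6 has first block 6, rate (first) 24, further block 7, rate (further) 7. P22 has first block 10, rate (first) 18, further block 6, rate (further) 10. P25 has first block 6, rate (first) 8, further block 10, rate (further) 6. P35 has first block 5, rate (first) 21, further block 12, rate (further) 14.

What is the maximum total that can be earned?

429

Rank every tier by rate: P6/tier1 24 > P35/tier1 21 > P22/tier1 18 > P35/tier2 14 > P22/tier2 10 > P25/tier1 8 > P6/tier2 7 > P25/tier2 6.
P6/tier1 (24): +6 ; 15 left.
P35/tier1 (21): +5 ; 10 left.
P22 tier1 at 18: fill all 10 ; 0 left.
Total = 24×6 + 21×5 + 18×10 = 429.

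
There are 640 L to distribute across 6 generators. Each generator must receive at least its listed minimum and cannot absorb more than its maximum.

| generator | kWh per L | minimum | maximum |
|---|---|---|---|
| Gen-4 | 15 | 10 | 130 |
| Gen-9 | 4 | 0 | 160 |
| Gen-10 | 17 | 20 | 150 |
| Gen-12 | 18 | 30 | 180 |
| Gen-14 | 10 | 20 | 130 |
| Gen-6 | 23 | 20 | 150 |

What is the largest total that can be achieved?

11490

Meeting every minimum uses 10+0+20+30+20+20 = 100 L, leaving 540.
Rank by kWh per L: Gen-6 23 > Gen-12 18 > Gen-10 17 > Gen-4 15 > Gen-14 10 > Gen-9 4.
Give Gen-6 130 more to hit its cap of 150 → 410 left.
Give Gen-12 150 more to hit its cap of 180 → 260 left.
Gen-10 takes 130 more to reach its cap of 150 → 130 left.
Give Gen-4 120 more to hit its cap of 130 → 10 left.
Only 10 left; Gen-14 takes them to reach 30.
Total = 15×130 + 17×150 + 18×180 + 10×30 + 23×150 = 11490.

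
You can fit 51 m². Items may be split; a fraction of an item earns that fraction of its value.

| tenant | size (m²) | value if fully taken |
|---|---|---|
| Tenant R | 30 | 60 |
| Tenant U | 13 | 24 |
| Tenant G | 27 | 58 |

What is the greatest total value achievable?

Best value per unit of size first: Tenant G 58/27≈2.15, Tenant R 60/30≈2, Tenant U 24/13≈1.85.
Take all of Tenant G (27 m², value 58) ; 24 m² left.
Fill the last 24 m² with part of Tenant R: 24/30 of it earns 48.
Total value = 106.

106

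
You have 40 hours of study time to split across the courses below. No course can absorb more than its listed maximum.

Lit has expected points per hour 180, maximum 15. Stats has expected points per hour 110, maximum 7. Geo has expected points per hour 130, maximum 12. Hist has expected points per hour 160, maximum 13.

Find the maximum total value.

6340

Rank by expected points per hour: Lit 180 > Hist 160 > Geo 130 > Stats 110.
Lit takes 15 to reach its cap of 15 ; 25 left.
Give Hist 13 to hit its cap of 13 ; 12 left.
Geo: +12 to 12 (cap) ; 0 left.
Total = 180×15 + 130×12 + 160×13 = 6340.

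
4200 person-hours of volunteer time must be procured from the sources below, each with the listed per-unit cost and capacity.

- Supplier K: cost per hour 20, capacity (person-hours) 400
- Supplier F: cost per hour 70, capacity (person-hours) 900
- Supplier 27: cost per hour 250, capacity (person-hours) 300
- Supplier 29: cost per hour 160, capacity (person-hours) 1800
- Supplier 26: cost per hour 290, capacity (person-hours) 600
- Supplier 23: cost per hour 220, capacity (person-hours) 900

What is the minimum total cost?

Use sources in increasing cost order.
Supplier K at 20: take all 400 person-hours → 3800 still needed.
Supplier F (70): use full 900 → 2900 person-hours to go.
Take 1800 from Supplier 29 at 160 → need 1100 more.
Supplier 23 (220): use full 900 → 200 person-hours to go.
Supplier 27 at 250: take 200 of its 300 → requirement met.
Supplier 26: unused.
Cost = 400×20 + 900×70 + 1800×160 + 900×220 + 200×250 = 607000.

607000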